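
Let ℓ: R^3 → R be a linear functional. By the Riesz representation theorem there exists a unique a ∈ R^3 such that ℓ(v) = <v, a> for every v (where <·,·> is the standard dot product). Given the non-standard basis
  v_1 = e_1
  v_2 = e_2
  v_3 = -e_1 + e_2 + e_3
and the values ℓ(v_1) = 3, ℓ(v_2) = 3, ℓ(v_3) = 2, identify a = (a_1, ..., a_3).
a = (3, 3, 2)

Write a = (a_1, ..., a_3) in the standard basis. For each basis vector v_i, ℓ(v_i) = <v_i, a> is a linear equation in the a_j's. Collect the n equations into a matrix system V a = ℓ, where row i of V is v_i (expressed in the standard basis). Since V is invertible (lower-triangular with 1s on the diagonal, up to permutation), solve by back-substitution:
  V =
[[1, 0, 0],
 [0, 1, 0],
 [-1, 1, 1]]
  V a = (3, 3, 2)
Solving gives a = (3, 3, 2).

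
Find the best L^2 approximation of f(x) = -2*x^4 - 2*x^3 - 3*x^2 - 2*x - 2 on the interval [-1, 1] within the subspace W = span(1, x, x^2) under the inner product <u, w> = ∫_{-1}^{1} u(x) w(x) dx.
g(x) = -33*x^2/7 - 16*x/5 - 64/35

The best approximation g ∈ W is the orthogonal projection of f onto W. Writing g = a_0 + a_1 x + a_2 x^2, the coefficients solve the normal equations G · a = b where
  G_{ij} = <φ_i, φ_j> and b_i = <f, φ_i>, with φ_0 = 1, φ_1 = x, φ_2 = x^2.
G =
  [2, 0, 2/3]
  [0, 2/3, 0]
  [2/3, 0, 2/5],
b = (-34/5, -32/15, -326/105).
Solving gives a_0 = -64/35, a_1 = -16/5, a_2 = -33/7, so
  g(x) = -33*x^2/7 - 16*x/5 - 64/35.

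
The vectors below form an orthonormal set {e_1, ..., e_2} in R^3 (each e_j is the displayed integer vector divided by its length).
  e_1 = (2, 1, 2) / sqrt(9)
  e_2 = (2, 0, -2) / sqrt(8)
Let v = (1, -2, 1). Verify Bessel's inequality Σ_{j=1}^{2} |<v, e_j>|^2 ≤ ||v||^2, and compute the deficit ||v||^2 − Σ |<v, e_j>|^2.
Σ |<v, e_j>|^2 = 4/9; ||v||^2 = 6; deficit = 50/9

Write each e_j = u_j / sqrt(<u_j, u_j>) where u_j is the displayed integer vector. Then <v, e_j> = <v, u_j> / sqrt(<u_j, u_j>), so |<v, e_j>|^2 = <v, u_j>^2 / <u_j, u_j>.
Coefficients: <v, e_1> = 2/sqrt(9), <v, e_2> = 0/sqrt(8).
Square and sum: Σ |<v, e_j>|^2 = 4/9.
Compute ||v||^2 = v·v = 6.
Deficit = 6 − 4/9 = 50/9 ≥ 0, confirming Bessel's inequality. (The deficit equals ||v − Σ <v,e_j> e_j||^2, the squared distance from v to span{e_j}.)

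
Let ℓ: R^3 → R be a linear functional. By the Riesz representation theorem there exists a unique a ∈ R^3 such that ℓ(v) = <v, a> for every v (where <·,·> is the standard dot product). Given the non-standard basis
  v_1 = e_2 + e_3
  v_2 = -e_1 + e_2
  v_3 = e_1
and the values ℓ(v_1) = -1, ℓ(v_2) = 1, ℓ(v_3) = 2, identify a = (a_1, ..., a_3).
a = (2, 3, -4)

Write a = (a_1, ..., a_3) in the standard basis. For each basis vector v_i, ℓ(v_i) = <v_i, a> is a linear equation in the a_j's. Collect the n equations into a matrix system V a = ℓ, where row i of V is v_i (expressed in the standard basis). Since V is invertible (lower-triangular with 1s on the diagonal, up to permutation), solve by back-substitution:
  V =
[[0, 1, 1],
 [-1, 1, 0],
 [1, 0, 0]]
  V a = (-1, 1, 2)
Solving gives a = (2, 3, -4).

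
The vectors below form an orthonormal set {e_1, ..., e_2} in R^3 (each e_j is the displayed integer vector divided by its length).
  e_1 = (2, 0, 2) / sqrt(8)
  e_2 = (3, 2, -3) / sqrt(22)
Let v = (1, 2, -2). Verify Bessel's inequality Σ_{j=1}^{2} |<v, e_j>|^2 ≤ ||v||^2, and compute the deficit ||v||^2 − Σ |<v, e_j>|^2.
Σ |<v, e_j>|^2 = 90/11; ||v||^2 = 9; deficit = 9/11

Write each e_j = u_j / sqrt(<u_j, u_j>) where u_j is the displayed integer vector. Then <v, e_j> = <v, u_j> / sqrt(<u_j, u_j>), so |<v, e_j>|^2 = <v, u_j>^2 / <u_j, u_j>.
Coefficients: <v, e_1> = -2/sqrt(8), <v, e_2> = 13/sqrt(22).
Square and sum: Σ |<v, e_j>|^2 = 90/11.
Compute ||v||^2 = v·v = 9.
Deficit = 9 − 90/11 = 9/11 ≥ 0, confirming Bessel's inequality. (The deficit equals ||v − Σ <v,e_j> e_j||^2, the squared distance from v to span{e_j}.)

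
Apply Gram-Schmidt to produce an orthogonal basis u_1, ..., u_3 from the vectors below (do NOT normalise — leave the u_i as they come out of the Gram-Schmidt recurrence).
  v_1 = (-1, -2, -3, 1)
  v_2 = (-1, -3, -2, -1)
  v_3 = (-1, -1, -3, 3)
Orthogonal basis:
  u_1 = (-1, -2, -3, 1)
  u_2 = (-1/5, -7/5, 2/5, -9/5)
  u_3 = (-5/27, -8/27, 10/27, 1/3)

Apply the Gram-Schmidt recurrence
  u_1 = v_1
  u_i = v_i − Σ_{j<i} ((v_i · u_j) / (u_j · u_j)) · u_j.

Step by step this gives:
  u_1 = (-1, -2, -3, 1)
  u_2 = (-1/5, -7/5, 2/5, -9/5)
  u_3 = (-5/27, -8/27, 10/27, 1/3)

Orthogonality check:
  u_2 · u_1 = 0 (should be 0)
  u_3 · u_1 = 0 (should be 0)
  u_3 · u_2 = 0 (should be 0)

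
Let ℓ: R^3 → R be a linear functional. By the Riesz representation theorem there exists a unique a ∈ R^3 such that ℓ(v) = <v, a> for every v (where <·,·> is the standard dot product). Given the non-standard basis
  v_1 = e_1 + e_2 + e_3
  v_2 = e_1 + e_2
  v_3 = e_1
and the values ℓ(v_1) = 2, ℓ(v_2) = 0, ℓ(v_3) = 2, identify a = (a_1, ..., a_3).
a = (2, -2, 2)

Write a = (a_1, ..., a_3) in the standard basis. For each basis vector v_i, ℓ(v_i) = <v_i, a> is a linear equation in the a_j's. Collect the n equations into a matrix system V a = ℓ, where row i of V is v_i (expressed in the standard basis). Since V is invertible (lower-triangular with 1s on the diagonal, up to permutation), solve by back-substitution:
  V =
[[1, 1, 1],
 [1, 1, 0],
 [1, 0, 0]]
  V a = (2, 0, 2)
Solving gives a = (2, -2, 2).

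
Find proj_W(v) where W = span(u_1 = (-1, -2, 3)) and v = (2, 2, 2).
proj_W(v) = (0, 0, 0)

Set up U = [u_1 | ... | u_1] ∈ R^(3×1). The projector onto W = col(U) is P = U (U^T U)^(-1) U^T.
Compute U^T U =
  [14],
and U^T v = (0).
Solve U^T U · c = U^T v for the coefficients: c = (0). The projection is proj_W(v) = U c.
Check: (v - proj_W(v)) · u_1 = 0  (should be 0).
Result: proj_W(v) = (0, 0, 0).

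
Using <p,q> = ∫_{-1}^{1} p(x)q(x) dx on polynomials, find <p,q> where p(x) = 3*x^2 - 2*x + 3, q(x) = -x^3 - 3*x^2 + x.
<p,q> = -152/15

Expand the product: p(x)·q(x) = -3*x^5 - 7*x^4 + 6*x^3 - 11*x^2 + 3*x.
∫_{-1}^{1} of each monomial x^k gives [2/(k+1) if k even, 0 if k odd]. Integrating term-by-term (or equivalently evaluating the antiderivative F(x) = -x^6/2 - 7*x^5/5 + 3*x^4/2 - 11*x^3/3 + 3*x^2/2 at the endpoints):
  F(1) − F(−1) = -77/30 − (227/30) = -152/15.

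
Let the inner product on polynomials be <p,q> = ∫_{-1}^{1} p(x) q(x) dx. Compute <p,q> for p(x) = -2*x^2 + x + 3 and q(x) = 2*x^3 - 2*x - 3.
<p,q> = -218/15

Expand the product: p(x)·q(x) = -4*x^5 + 2*x^4 + 10*x^3 + 4*x^2 - 9*x - 9.
∫_{-1}^{1} of each monomial x^k gives [2/(k+1) if k even, 0 if k odd]. Integrating term-by-term (or equivalently evaluating the antiderivative F(x) = -2*x^6/3 + 2*x^5/5 + 5*x^4/2 + 4*x^3/3 - 9*x^2/2 - 9*x at the endpoints):
  F(1) − F(−1) = -149/15 − (23/5) = -218/15.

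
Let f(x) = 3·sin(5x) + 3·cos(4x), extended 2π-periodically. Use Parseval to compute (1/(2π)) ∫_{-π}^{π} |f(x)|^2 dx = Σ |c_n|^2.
Σ |c_n|^2 = 9

Expand |f|^2 and use orthogonality of {sin(nx), cos(mx)} on [-π, π]:
  ∫_{-π}^{π} sin(nx)^2 dx = π, ∫ cos(mx)^2 dx = π, and cross terms integrate to 0.
So ∫_{-π}^{π} f(x)^2 dx = 3^2 · π + 3^2 · π = (9 + 9)π.
Divide by 2π: (9 + 9)/2 = 9.
By Parseval, this equals Σ |c_n|^2.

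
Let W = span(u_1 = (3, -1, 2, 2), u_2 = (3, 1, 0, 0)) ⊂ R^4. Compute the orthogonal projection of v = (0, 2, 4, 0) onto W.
proj_W(v) = (24/29, -14/29, 22/29, 22/29)

Set up U = [u_1 | ... | u_2] ∈ R^(4×2). The projector onto W = col(U) is P = U (U^T U)^(-1) U^T.
Compute U^T U =
  [18, 8]
  [8, 10],
and U^T v = (6, 2).
Solve U^T U · c = U^T v for the coefficients: c = (11/29, -3/29). The projection is proj_W(v) = U c.
Check: (v - proj_W(v)) · u_1 = 0  (should be 0).
Check: (v - proj_W(v)) · u_2 = 0  (should be 0).
Result: proj_W(v) = (24/29, -14/29, 22/29, 22/29).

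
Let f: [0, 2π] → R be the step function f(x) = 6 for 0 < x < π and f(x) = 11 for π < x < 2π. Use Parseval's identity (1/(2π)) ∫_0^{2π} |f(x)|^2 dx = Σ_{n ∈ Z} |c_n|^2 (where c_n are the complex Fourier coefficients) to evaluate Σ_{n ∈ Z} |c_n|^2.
Σ |c_n|^2 = 157/2

Parseval equates the L^2 energy of f (normalised by 1/(2π)) with the ℓ^2 sum of its Fourier coefficients: (1/(2π)) ∫_0^{2π} |f|^2 = Σ |c_n|^2.
Compute the left side: (1/(2π)) [∫_0^π 6^2 dx + ∫_π^{2π} 11^2 dx] = (1/(2π)) · (36π + 121π) = (36 + 121)/2 = 157/2.
So Σ_{n ∈ Z} |c_n|^2 = 157/2.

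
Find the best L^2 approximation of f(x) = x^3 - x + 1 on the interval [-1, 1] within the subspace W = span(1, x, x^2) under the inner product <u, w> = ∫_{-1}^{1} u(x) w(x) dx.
g(x) = 1 - 2*x/5

The best approximation g ∈ W is the orthogonal projection of f onto W. Writing g = a_0 + a_1 x + a_2 x^2, the coefficients solve the normal equations G · a = b where
  G_{ij} = <φ_i, φ_j> and b_i = <f, φ_i>, with φ_0 = 1, φ_1 = x, φ_2 = x^2.
G =
  [2, 0, 2/3]
  [0, 2/3, 0]
  [2/3, 0, 2/5],
b = (2, -4/15, 2/3).
Solving gives a_0 = 1, a_1 = -2/5, a_2 = 0, so
  g(x) = 1 - 2*x/5.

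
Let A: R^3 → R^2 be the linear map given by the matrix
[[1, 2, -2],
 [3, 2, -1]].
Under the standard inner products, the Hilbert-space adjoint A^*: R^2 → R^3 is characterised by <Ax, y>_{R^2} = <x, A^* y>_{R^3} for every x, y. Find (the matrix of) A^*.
A^* = A^T =
[[1, 3],
 [2, 2],
 [-2, -1]]

For real matrices with standard dot products, the defining identity <Ax, y> = <x, A^* y> gives (Ax)^T y = x^T (A^*) y, i.e. x^T A^T y = x^T (A^*) y. Since this holds for all x, y, we must have A^* = A^T. Therefore
A^* =
[[1, 3],
 [2, 2],
 [-2, -1]].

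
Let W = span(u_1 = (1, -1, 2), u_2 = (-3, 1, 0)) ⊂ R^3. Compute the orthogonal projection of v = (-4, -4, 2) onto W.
proj_W(v) = (-30/11, -2/11, 36/11)

Set up U = [u_1 | ... | u_2] ∈ R^(3×2). The projector onto W = col(U) is P = U (U^T U)^(-1) U^T.
Compute U^T U =
  [6, -4]
  [-4, 10],
and U^T v = (4, 8).
Solve U^T U · c = U^T v for the coefficients: c = (18/11, 16/11). The projection is proj_W(v) = U c.
Check: (v - proj_W(v)) · u_1 = 0  (should be 0).
Check: (v - proj_W(v)) · u_2 = 0  (should be 0).
Result: proj_W(v) = (-30/11, -2/11, 36/11).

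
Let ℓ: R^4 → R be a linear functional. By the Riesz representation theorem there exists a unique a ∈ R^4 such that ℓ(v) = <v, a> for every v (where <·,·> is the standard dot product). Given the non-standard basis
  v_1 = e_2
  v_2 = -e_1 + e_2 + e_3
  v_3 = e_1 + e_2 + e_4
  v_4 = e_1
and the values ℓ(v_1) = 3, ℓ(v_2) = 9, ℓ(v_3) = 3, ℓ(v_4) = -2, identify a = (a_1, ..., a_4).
a = (-2, 3, 4, 2)

Write a = (a_1, ..., a_4) in the standard basis. For each basis vector v_i, ℓ(v_i) = <v_i, a> is a linear equation in the a_j's. Collect the n equations into a matrix system V a = ℓ, where row i of V is v_i (expressed in the standard basis). Since V is invertible (lower-triangular with 1s on the diagonal, up to permutation), solve by back-substitution:
  V =
[[0, 1, 0, 0],
 [-1, 1, 1, 0],
 [1, 1, 0, 1],
 [1, 0, 0, 0]]
  V a = (3, 9, 3, -2)
Solving gives a = (-2, 3, 4, 2).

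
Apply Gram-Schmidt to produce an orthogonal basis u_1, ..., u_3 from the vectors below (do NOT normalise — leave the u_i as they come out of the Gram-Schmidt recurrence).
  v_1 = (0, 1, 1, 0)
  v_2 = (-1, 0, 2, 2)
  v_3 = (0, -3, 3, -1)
Orthogonal basis:
  u_1 = (0, 1, 1, 0)
  u_2 = (-1, -1, 1, 2)
  u_3 = (4/7, -17/7, 17/7, -15/7)

Apply the Gram-Schmidt recurrence
  u_1 = v_1
  u_i = v_i − Σ_{j<i} ((v_i · u_j) / (u_j · u_j)) · u_j.

Step by step this gives:
  u_1 = (0, 1, 1, 0)
  u_2 = (-1, -1, 1, 2)
  u_3 = (4/7, -17/7, 17/7, -15/7)

Orthogonality check:
  u_2 · u_1 = 0 (should be 0)
  u_3 · u_1 = 0 (should be 0)
  u_3 · u_2 = 0 (should be 0)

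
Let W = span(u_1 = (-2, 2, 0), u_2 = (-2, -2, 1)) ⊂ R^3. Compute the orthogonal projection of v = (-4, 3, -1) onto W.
proj_W(v) = (-67/18, 59/18, 1/9)

Set up U = [u_1 | ... | u_2] ∈ R^(3×2). The projector onto W = col(U) is P = U (U^T U)^(-1) U^T.
Compute U^T U =
  [8, 0]
  [0, 9],
and U^T v = (14, 1).
Solve U^T U · c = U^T v for the coefficients: c = (7/4, 1/9). The projection is proj_W(v) = U c.
Check: (v - proj_W(v)) · u_1 = 0  (should be 0).
Check: (v - proj_W(v)) · u_2 = 0  (should be 0).
Result: proj_W(v) = (-67/18, 59/18, 1/9).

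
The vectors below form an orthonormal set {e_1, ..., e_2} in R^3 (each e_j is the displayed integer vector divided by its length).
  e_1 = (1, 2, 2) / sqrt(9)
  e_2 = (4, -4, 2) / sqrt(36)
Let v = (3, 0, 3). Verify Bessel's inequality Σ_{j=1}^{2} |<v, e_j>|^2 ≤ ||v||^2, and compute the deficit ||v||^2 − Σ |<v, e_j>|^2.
Σ |<v, e_j>|^2 = 18; ||v||^2 = 18; deficit = 0

Write each e_j = u_j / sqrt(<u_j, u_j>) where u_j is the displayed integer vector. Then <v, e_j> = <v, u_j> / sqrt(<u_j, u_j>), so |<v, e_j>|^2 = <v, u_j>^2 / <u_j, u_j>.
Coefficients: <v, e_1> = 9/sqrt(9), <v, e_2> = 18/sqrt(36).
Square and sum: Σ |<v, e_j>|^2 = 18.
Compute ||v||^2 = v·v = 18.
Deficit = 18 − 18 = 0 ≥ 0, confirming Bessel's inequality. (The deficit equals ||v − Σ <v,e_j> e_j||^2, the squared distance from v to span{e_j}.)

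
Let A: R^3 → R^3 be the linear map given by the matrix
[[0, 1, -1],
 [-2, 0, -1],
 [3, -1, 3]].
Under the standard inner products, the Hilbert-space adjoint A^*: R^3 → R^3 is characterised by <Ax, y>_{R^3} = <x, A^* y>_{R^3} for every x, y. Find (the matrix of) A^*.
A^* = A^T =
[[0, -2, 3],
 [1, 0, -1],
 [-1, -1, 3]]

For real matrices with standard dot products, the defining identity <Ax, y> = <x, A^* y> gives (Ax)^T y = x^T (A^*) y, i.e. x^T A^T y = x^T (A^*) y. Since this holds for all x, y, we must have A^* = A^T. Therefore
A^* =
[[0, -2, 3],
 [1, 0, -1],
 [-1, -1, 3]].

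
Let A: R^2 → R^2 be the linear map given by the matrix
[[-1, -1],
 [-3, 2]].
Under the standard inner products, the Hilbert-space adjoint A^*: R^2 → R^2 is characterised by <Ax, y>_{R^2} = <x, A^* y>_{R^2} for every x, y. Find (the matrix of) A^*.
A^* = A^T =
[[-1, -3],
 [-1, 2]]

For real matrices with standard dot products, the defining identity <Ax, y> = <x, A^* y> gives (Ax)^T y = x^T (A^*) y, i.e. x^T A^T y = x^T (A^*) y. Since this holds for all x, y, we must have A^* = A^T. Therefore
A^* =
[[-1, -3],
 [-1, 2]].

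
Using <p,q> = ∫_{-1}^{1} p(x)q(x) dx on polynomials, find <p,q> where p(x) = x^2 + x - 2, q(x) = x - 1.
<p,q> = 4

Expand the product: p(x)·q(x) = x^3 - 3*x + 2.
∫_{-1}^{1} of each monomial x^k gives [2/(k+1) if k even, 0 if k odd]. Integrating term-by-term (or equivalently evaluating the antiderivative F(x) = x^4/4 - 3*x^2/2 + 2*x at the endpoints):
  F(1) − F(−1) = 3/4 − (-13/4) = 4.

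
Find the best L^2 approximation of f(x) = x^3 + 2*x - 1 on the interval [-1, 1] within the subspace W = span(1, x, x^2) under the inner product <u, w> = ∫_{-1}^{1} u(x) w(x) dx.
g(x) = 13*x/5 - 1

The best approximation g ∈ W is the orthogonal projection of f onto W. Writing g = a_0 + a_1 x + a_2 x^2, the coefficients solve the normal equations G · a = b where
  G_{ij} = <φ_i, φ_j> and b_i = <f, φ_i>, with φ_0 = 1, φ_1 = x, φ_2 = x^2.
G =
  [2, 0, 2/3]
  [0, 2/3, 0]
  [2/3, 0, 2/5],
b = (-2, 26/15, -2/3).
Solving gives a_0 = -1, a_1 = 13/5, a_2 = 0, so
  g(x) = 13*x/5 - 1.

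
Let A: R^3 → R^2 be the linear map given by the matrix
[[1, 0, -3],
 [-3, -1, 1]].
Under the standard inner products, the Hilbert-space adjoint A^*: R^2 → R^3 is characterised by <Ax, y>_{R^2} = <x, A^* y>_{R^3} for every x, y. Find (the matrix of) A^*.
A^* = A^T =
[[1, -3],
 [0, -1],
 [-3, 1]]

For real matrices with standard dot products, the defining identity <Ax, y> = <x, A^* y> gives (Ax)^T y = x^T (A^*) y, i.e. x^T A^T y = x^T (A^*) y. Since this holds for all x, y, we must have A^* = A^T. Therefore
A^* =
[[1, -3],
 [0, -1],
 [-3, 1]].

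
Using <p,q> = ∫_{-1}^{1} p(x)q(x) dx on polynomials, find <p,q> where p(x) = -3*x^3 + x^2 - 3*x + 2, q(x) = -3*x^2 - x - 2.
<p,q> = -34/3

Expand the product: p(x)·q(x) = 9*x^5 + 14*x^3 - 5*x^2 + 4*x - 4.
∫_{-1}^{1} of each monomial x^k gives [2/(k+1) if k even, 0 if k odd]. Integrating term-by-term (or equivalently evaluating the antiderivative F(x) = 3*x^6/2 + 7*x^4/2 - 5*x^3/3 + 2*x^2 - 4*x at the endpoints):
  F(1) − F(−1) = 4/3 − (38/3) = -34/3.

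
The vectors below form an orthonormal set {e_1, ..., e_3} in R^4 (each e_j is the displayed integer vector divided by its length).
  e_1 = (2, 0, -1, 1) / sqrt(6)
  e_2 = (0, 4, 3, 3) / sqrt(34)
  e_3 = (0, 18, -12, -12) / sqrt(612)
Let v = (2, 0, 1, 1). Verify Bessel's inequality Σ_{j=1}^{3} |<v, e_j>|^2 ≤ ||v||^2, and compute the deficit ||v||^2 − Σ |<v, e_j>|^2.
Σ |<v, e_j>|^2 = 14/3; ||v||^2 = 6; deficit = 4/3

Write each e_j = u_j / sqrt(<u_j, u_j>) where u_j is the displayed integer vector. Then <v, e_j> = <v, u_j> / sqrt(<u_j, u_j>), so |<v, e_j>|^2 = <v, u_j>^2 / <u_j, u_j>.
Coefficients: <v, e_1> = 4/sqrt(6), <v, e_2> = 6/sqrt(34), <v, e_3> = -24/sqrt(612).
Square and sum: Σ |<v, e_j>|^2 = 14/3.
Compute ||v||^2 = v·v = 6.
Deficit = 6 − 14/3 = 4/3 ≥ 0, confirming Bessel's inequality. (The deficit equals ||v − Σ <v,e_j> e_j||^2, the squared distance from v to span{e_j}.)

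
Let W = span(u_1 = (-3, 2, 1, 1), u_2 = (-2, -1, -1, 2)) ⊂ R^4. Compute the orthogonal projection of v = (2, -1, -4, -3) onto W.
proj_W(v) = (3, -2, -1, -1)

Set up U = [u_1 | ... | u_2] ∈ R^(4×2). The projector onto W = col(U) is P = U (U^T U)^(-1) U^T.
Compute U^T U =
  [15, 5]
  [5, 10],
and U^T v = (-15, -5).
Solve U^T U · c = U^T v for the coefficients: c = (-1, 0). The projection is proj_W(v) = U c.
Check: (v - proj_W(v)) · u_1 = 0  (should be 0).
Check: (v - proj_W(v)) · u_2 = 0  (should be 0).
Result: proj_W(v) = (3, -2, -1, -1).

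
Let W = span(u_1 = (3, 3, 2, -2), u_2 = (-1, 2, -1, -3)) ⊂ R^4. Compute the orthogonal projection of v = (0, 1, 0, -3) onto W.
proj_W(v) = (-49/341, 20/11, -107/341, -785/341)

Set up U = [u_1 | ... | u_2] ∈ R^(4×2). The projector onto W = col(U) is P = U (U^T U)^(-1) U^T.
Compute U^T U =
  [26, 7]
  [7, 15],
and U^T v = (9, 11).
Solve U^T U · c = U^T v for the coefficients: c = (58/341, 223/341). The projection is proj_W(v) = U c.
Check: (v - proj_W(v)) · u_1 = 0  (should be 0).
Check: (v - proj_W(v)) · u_2 = 0  (should be 0).
Result: proj_W(v) = (-49/341, 20/11, -107/341, -785/341).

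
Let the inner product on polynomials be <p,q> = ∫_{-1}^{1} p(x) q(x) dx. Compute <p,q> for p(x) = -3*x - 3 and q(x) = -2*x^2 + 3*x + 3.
<p,q> = -20

Expand the product: p(x)·q(x) = 6*x^3 - 3*x^2 - 18*x - 9.
∫_{-1}^{1} of each monomial x^k gives [2/(k+1) if k even, 0 if k odd]. Integrating term-by-term (or equivalently evaluating the antiderivative F(x) = 3*x^4/2 - x^3 - 9*x^2 - 9*x at the endpoints):
  F(1) − F(−1) = -35/2 − (5/2) = -20.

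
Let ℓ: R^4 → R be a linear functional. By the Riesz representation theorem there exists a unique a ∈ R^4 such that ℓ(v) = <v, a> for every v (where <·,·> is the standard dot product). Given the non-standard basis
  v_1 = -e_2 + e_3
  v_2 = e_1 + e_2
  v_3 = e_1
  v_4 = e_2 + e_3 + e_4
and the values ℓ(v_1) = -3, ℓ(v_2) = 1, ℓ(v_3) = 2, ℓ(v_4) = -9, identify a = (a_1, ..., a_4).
a = (2, -1, -4, -4)

Write a = (a_1, ..., a_4) in the standard basis. For each basis vector v_i, ℓ(v_i) = <v_i, a> is a linear equation in the a_j's. Collect the n equations into a matrix system V a = ℓ, where row i of V is v_i (expressed in the standard basis). Since V is invertible (lower-triangular with 1s on the diagonal, up to permutation), solve by back-substitution:
  V =
[[0, -1, 1, 0],
 [1, 1, 0, 0],
 [1, 0, 0, 0],
 [0, 1, 1, 1]]
  V a = (-3, 1, 2, -9)
Solving gives a = (2, -1, -4, -4).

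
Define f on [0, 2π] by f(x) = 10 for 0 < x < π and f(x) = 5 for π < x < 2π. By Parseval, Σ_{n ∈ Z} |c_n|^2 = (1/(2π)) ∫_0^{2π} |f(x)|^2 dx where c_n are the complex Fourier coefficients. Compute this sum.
Σ |c_n|^2 = 125/2

Parseval equates the L^2 energy of f (normalised by 1/(2π)) with the ℓ^2 sum of its Fourier coefficients: (1/(2π)) ∫_0^{2π} |f|^2 = Σ |c_n|^2.
Compute the left side: (1/(2π)) [∫_0^π 10^2 dx + ∫_π^{2π} 5^2 dx] = (1/(2π)) · (100π + 25π) = (100 + 25)/2 = 125/2.
So Σ_{n ∈ Z} |c_n|^2 = 125/2.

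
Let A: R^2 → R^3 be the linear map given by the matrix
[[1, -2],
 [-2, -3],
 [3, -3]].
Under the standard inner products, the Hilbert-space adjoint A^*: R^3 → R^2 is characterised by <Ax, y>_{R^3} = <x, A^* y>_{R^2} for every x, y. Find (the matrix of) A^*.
A^* = A^T =
[[1, -2, 3],
 [-2, -3, -3]]

For real matrices with standard dot products, the defining identity <Ax, y> = <x, A^* y> gives (Ax)^T y = x^T (A^*) y, i.e. x^T A^T y = x^T (A^*) y. Since this holds for all x, y, we must have A^* = A^T. Therefore
A^* =
[[1, -2, 3],
 [-2, -3, -3]].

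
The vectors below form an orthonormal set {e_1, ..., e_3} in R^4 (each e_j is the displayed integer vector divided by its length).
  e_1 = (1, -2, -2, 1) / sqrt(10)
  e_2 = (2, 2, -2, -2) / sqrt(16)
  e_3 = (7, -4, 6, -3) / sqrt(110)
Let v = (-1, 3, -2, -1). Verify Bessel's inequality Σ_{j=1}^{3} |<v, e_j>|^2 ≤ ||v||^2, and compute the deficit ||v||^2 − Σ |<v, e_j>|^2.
Σ |<v, e_j>|^2 = 659/44; ||v||^2 = 15; deficit = 1/44

Write each e_j = u_j / sqrt(<u_j, u_j>) where u_j is the displayed integer vector. Then <v, e_j> = <v, u_j> / sqrt(<u_j, u_j>), so |<v, e_j>|^2 = <v, u_j>^2 / <u_j, u_j>.
Coefficients: <v, e_1> = -4/sqrt(10), <v, e_2> = 10/sqrt(16), <v, e_3> = -28/sqrt(110).
Square and sum: Σ |<v, e_j>|^2 = 659/44.
Compute ||v||^2 = v·v = 15.
Deficit = 15 − 659/44 = 1/44 ≥ 0, confirming Bessel's inequality. (The deficit equals ||v − Σ <v,e_j> e_j||^2, the squared distance from v to span{e_j}.)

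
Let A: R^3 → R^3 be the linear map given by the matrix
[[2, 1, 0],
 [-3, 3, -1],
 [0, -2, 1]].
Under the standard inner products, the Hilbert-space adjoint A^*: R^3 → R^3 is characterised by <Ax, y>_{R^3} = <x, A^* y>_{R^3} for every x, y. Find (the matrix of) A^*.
A^* = A^T =
[[2, -3, 0],
 [1, 3, -2],
 [0, -1, 1]]

For real matrices with standard dot products, the defining identity <Ax, y> = <x, A^* y> gives (Ax)^T y = x^T (A^*) y, i.e. x^T A^T y = x^T (A^*) y. Since this holds for all x, y, we must have A^* = A^T. Therefore
A^* =
[[2, -3, 0],
 [1, 3, -2],
 [0, -1, 1]].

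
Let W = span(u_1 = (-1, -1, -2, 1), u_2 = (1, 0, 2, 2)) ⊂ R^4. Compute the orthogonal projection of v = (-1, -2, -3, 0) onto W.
proj_W(v) = (-41/27, -10/9, -82/27, 8/27)

Set up U = [u_1 | ... | u_2] ∈ R^(4×2). The projector onto W = col(U) is P = U (U^T U)^(-1) U^T.
Compute U^T U =
  [7, -3]
  [-3, 9],
and U^T v = (9, -7).
Solve U^T U · c = U^T v for the coefficients: c = (10/9, -11/27). The projection is proj_W(v) = U c.
Check: (v - proj_W(v)) · u_1 = 0  (should be 0).
Check: (v - proj_W(v)) · u_2 = 0  (should be 0).
Result: proj_W(v) = (-41/27, -10/9, -82/27, 8/27).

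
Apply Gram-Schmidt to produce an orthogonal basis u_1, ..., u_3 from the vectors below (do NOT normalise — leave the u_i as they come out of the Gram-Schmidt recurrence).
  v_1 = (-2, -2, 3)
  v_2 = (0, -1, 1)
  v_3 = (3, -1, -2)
Orthogonal basis:
  u_1 = (-2, -2, 3)
  u_2 = (10/17, -7/17, 2/17)
  u_3 = (-1/3, -2/3, -2/3)

Apply the Gram-Schmidt recurrence
  u_1 = v_1
  u_i = v_i − Σ_{j<i} ((v_i · u_j) / (u_j · u_j)) · u_j.

Step by step this gives:
  u_1 = (-2, -2, 3)
  u_2 = (10/17, -7/17, 2/17)
  u_3 = (-1/3, -2/3, -2/3)

Orthogonality check:
  u_2 · u_1 = 0 (should be 0)
  u_3 · u_1 = 0 (should be 0)
  u_3 · u_2 = 0 (should be 0)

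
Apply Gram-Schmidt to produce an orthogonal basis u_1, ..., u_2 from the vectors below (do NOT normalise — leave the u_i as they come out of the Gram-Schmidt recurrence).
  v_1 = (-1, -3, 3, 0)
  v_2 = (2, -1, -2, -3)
Orthogonal basis:
  u_1 = (-1, -3, 3, 0)
  u_2 = (33/19, -34/19, -23/19, -3)

Apply the Gram-Schmidt recurrence
  u_1 = v_1
  u_i = v_i − Σ_{j<i} ((v_i · u_j) / (u_j · u_j)) · u_j.

Step by step this gives:
  u_1 = (-1, -3, 3, 0)
  u_2 = (33/19, -34/19, -23/19, -3)

Orthogonality check:
  u_2 · u_1 = 0 (should be 0)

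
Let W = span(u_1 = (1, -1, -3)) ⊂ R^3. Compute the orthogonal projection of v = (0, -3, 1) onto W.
proj_W(v) = (0, 0, 0)

Set up U = [u_1 | ... | u_1] ∈ R^(3×1). The projector onto W = col(U) is P = U (U^T U)^(-1) U^T.
Compute U^T U =
  [11],
and U^T v = (0).
Solve U^T U · c = U^T v for the coefficients: c = (0). The projection is proj_W(v) = U c.
Check: (v - proj_W(v)) · u_1 = 0  (should be 0).
Result: proj_W(v) = (0, 0, 0).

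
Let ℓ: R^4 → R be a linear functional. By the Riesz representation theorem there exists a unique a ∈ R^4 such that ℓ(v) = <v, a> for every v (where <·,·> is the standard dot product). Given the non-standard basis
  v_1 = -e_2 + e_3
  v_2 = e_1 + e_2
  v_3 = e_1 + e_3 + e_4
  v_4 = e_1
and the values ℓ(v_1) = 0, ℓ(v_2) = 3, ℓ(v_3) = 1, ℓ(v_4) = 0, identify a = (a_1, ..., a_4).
a = (0, 3, 3, -2)

Write a = (a_1, ..., a_4) in the standard basis. For each basis vector v_i, ℓ(v_i) = <v_i, a> is a linear equation in the a_j's. Collect the n equations into a matrix system V a = ℓ, where row i of V is v_i (expressed in the standard basis). Since V is invertible (lower-triangular with 1s on the diagonal, up to permutation), solve by back-substitution:
  V =
[[0, -1, 1, 0],
 [1, 1, 0, 0],
 [1, 0, 1, 1],
 [1, 0, 0, 0]]
  V a = (0, 3, 1, 0)
Solving gives a = (0, 3, 3, -2).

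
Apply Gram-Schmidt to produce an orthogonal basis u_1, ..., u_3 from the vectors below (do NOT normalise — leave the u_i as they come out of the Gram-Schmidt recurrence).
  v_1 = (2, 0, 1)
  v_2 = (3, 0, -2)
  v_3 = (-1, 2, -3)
Orthogonal basis:
  u_1 = (2, 0, 1)
  u_2 = (7/5, 0, -14/5)
  u_3 = (0, 2, 0)

Apply the Gram-Schmidt recurrence
  u_1 = v_1
  u_i = v_i − Σ_{j<i} ((v_i · u_j) / (u_j · u_j)) · u_j.

Step by step this gives:
  u_1 = (2, 0, 1)
  u_2 = (7/5, 0, -14/5)
  u_3 = (0, 2, 0)

Orthogonality check:
  u_2 · u_1 = 0 (should be 0)
  u_3 · u_1 = 0 (should be 0)
  u_3 · u_2 = 0 (should be 0)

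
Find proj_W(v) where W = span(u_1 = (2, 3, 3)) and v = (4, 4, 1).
proj_W(v) = (23/11, 69/22, 69/22)

Set up U = [u_1 | ... | u_1] ∈ R^(3×1). The projector onto W = col(U) is P = U (U^T U)^(-1) U^T.
Compute U^T U =
  [22],
and U^T v = (23).
Solve U^T U · c = U^T v for the coefficients: c = (23/22). The projection is proj_W(v) = U c.
Check: (v - proj_W(v)) · u_1 = 0  (should be 0).
Result: proj_W(v) = (23/11, 69/22, 69/22).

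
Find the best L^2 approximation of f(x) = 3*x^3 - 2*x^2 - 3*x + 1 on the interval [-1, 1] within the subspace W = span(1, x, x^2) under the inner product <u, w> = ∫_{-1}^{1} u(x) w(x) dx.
g(x) = -2*x^2 - 6*x/5 + 1

The best approximation g ∈ W is the orthogonal projection of f onto W. Writing g = a_0 + a_1 x + a_2 x^2, the coefficients solve the normal equations G · a = b where
  G_{ij} = <φ_i, φ_j> and b_i = <f, φ_i>, with φ_0 = 1, φ_1 = x, φ_2 = x^2.
G =
  [2, 0, 2/3]
  [0, 2/3, 0]
  [2/3, 0, 2/5],
b = (2/3, -4/5, -2/15).
Solving gives a_0 = 1, a_1 = -6/5, a_2 = -2, so
  g(x) = -2*x^2 - 6*x/5 + 1.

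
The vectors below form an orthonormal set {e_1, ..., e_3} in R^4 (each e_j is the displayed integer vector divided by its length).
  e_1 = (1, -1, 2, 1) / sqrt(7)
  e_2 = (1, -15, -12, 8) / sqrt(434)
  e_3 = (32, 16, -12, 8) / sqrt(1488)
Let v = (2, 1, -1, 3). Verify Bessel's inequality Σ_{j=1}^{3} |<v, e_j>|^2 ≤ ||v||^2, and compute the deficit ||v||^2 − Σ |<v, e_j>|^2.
Σ |<v, e_j>|^2 = 65/6; ||v||^2 = 15; deficit = 25/6

Write each e_j = u_j / sqrt(<u_j, u_j>) where u_j is the displayed integer vector. Then <v, e_j> = <v, u_j> / sqrt(<u_j, u_j>), so |<v, e_j>|^2 = <v, u_j>^2 / <u_j, u_j>.
Coefficients: <v, e_1> = 2/sqrt(7), <v, e_2> = 23/sqrt(434), <v, e_3> = 116/sqrt(1488).
Square and sum: Σ |<v, e_j>|^2 = 65/6.
Compute ||v||^2 = v·v = 15.
Deficit = 15 − 65/6 = 25/6 ≥ 0, confirming Bessel's inequality. (The deficit equals ||v − Σ <v,e_j> e_j||^2, the squared distance from v to span{e_j}.)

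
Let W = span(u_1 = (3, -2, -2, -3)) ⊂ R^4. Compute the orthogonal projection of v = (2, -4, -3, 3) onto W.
proj_W(v) = (33/26, -11/13, -11/13, -33/26)

Set up U = [u_1 | ... | u_1] ∈ R^(4×1). The projector onto W = col(U) is P = U (U^T U)^(-1) U^T.
Compute U^T U =
  [26],
and U^T v = (11).
Solve U^T U · c = U^T v for the coefficients: c = (11/26). The projection is proj_W(v) = U c.
Check: (v - proj_W(v)) · u_1 = 0  (should be 0).
Result: proj_W(v) = (33/26, -11/13, -11/13, -33/26).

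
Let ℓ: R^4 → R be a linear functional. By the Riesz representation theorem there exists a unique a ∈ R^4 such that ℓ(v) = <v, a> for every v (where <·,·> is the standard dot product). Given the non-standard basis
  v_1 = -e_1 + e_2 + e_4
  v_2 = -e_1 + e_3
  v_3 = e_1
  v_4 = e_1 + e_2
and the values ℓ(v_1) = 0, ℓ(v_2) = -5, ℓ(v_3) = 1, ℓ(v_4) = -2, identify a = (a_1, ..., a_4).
a = (1, -3, -4, 4)

Write a = (a_1, ..., a_4) in the standard basis. For each basis vector v_i, ℓ(v_i) = <v_i, a> is a linear equation in the a_j's. Collect the n equations into a matrix system V a = ℓ, where row i of V is v_i (expressed in the standard basis). Since V is invertible (lower-triangular with 1s on the diagonal, up to permutation), solve by back-substitution:
  V =
[[-1, 1, 0, 1],
 [-1, 0, 1, 0],
 [1, 0, 0, 0],
 [1, 1, 0, 0]]
  V a = (0, -5, 1, -2)
Solving gives a = (1, -3, -4, 4).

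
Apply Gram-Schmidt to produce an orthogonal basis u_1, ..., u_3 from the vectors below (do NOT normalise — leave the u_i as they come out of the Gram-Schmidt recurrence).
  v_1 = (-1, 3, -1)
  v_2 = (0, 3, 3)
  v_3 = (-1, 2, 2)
Orthogonal basis:
  u_1 = (-1, 3, -1)
  u_2 = (6/11, 15/11, 39/11)
  u_3 = (-8/9, -2/9, 2/9)

Apply the Gram-Schmidt recurrence
  u_1 = v_1
  u_i = v_i − Σ_{j<i} ((v_i · u_j) / (u_j · u_j)) · u_j.

Step by step this gives:
  u_1 = (-1, 3, -1)
  u_2 = (6/11, 15/11, 39/11)
  u_3 = (-8/9, -2/9, 2/9)

Orthogonality check:
  u_2 · u_1 = 0 (should be 0)
  u_3 · u_1 = 0 (should be 0)
  u_3 · u_2 = 0 (should be 0)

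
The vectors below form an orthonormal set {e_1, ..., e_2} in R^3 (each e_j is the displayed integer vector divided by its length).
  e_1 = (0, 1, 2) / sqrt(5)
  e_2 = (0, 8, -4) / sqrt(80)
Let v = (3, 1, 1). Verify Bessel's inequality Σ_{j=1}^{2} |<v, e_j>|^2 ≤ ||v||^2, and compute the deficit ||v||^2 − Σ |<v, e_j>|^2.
Σ |<v, e_j>|^2 = 2; ||v||^2 = 11; deficit = 9

Write each e_j = u_j / sqrt(<u_j, u_j>) where u_j is the displayed integer vector. Then <v, e_j> = <v, u_j> / sqrt(<u_j, u_j>), so |<v, e_j>|^2 = <v, u_j>^2 / <u_j, u_j>.
Coefficients: <v, e_1> = 3/sqrt(5), <v, e_2> = 4/sqrt(80).
Square and sum: Σ |<v, e_j>|^2 = 2.
Compute ||v||^2 = v·v = 11.
Deficit = 11 − 2 = 9 ≥ 0, confirming Bessel's inequality. (The deficit equals ||v − Σ <v,e_j> e_j||^2, the squared distance from v to span{e_j}.)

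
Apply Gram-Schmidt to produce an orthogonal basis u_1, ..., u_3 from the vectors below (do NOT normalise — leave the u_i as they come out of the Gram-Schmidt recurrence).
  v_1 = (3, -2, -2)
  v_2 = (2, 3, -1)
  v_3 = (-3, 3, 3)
Orthogonal basis:
  u_1 = (3, -2, -2)
  u_2 = (28/17, 55/17, -13/17)
  u_3 = (16/39, -2/39, 2/3)

Apply the Gram-Schmidt recurrence
  u_1 = v_1
  u_i = v_i − Σ_{j<i} ((v_i · u_j) / (u_j · u_j)) · u_j.

Step by step this gives:
  u_1 = (3, -2, -2)
  u_2 = (28/17, 55/17, -13/17)
  u_3 = (16/39, -2/39, 2/3)

Orthogonality check:
  u_2 · u_1 = 0 (should be 0)
  u_3 · u_1 = 0 (should be 0)
  u_3 · u_2 = 0 (should be 0)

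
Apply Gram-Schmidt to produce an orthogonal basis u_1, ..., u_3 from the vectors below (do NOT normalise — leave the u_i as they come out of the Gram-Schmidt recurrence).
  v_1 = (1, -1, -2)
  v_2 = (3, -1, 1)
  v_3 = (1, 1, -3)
Orthogonal basis:
  u_1 = (1, -1, -2)
  u_2 = (8/3, -2/3, 5/3)
  u_3 = (24/31, 56/31, -16/31)

Apply the Gram-Schmidt recurrence
  u_1 = v_1
  u_i = v_i − Σ_{j<i} ((v_i · u_j) / (u_j · u_j)) · u_j.

Step by step this gives:
  u_1 = (1, -1, -2)
  u_2 = (8/3, -2/3, 5/3)
  u_3 = (24/31, 56/31, -16/31)

Orthogonality check:
  u_2 · u_1 = 0 (should be 0)
  u_3 · u_1 = 0 (should be 0)
  u_3 · u_2 = 0 (should be 0)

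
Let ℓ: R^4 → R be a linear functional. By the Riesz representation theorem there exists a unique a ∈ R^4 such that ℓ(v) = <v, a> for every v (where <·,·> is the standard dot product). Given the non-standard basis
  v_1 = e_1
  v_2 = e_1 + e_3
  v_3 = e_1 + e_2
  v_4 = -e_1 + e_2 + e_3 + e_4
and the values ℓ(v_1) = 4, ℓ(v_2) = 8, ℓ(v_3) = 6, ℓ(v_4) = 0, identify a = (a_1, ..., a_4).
a = (4, 2, 4, -2)

Write a = (a_1, ..., a_4) in the standard basis. For each basis vector v_i, ℓ(v_i) = <v_i, a> is a linear equation in the a_j's. Collect the n equations into a matrix system V a = ℓ, where row i of V is v_i (expressed in the standard basis). Since V is invertible (lower-triangular with 1s on the diagonal, up to permutation), solve by back-substitution:
  V =
[[1, 0, 0, 0],
 [1, 0, 1, 0],
 [1, 1, 0, 0],
 [-1, 1, 1, 1]]
  V a = (4, 8, 6, 0)
Solving gives a = (4, 2, 4, -2).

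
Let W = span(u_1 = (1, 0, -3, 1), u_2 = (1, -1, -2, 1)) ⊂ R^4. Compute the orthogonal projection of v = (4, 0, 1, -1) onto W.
proj_W(v) = (3/13, -11/13, 2/13, 3/13)

Set up U = [u_1 | ... | u_2] ∈ R^(4×2). The projector onto W = col(U) is P = U (U^T U)^(-1) U^T.
Compute U^T U =
  [11, 8]
  [8, 7],
and U^T v = (0, 1).
Solve U^T U · c = U^T v for the coefficients: c = (-8/13, 11/13). The projection is proj_W(v) = U c.
Check: (v - proj_W(v)) · u_1 = 0  (should be 0).
Check: (v - proj_W(v)) · u_2 = 0  (should be 0).
Result: proj_W(v) = (3/13, -11/13, 2/13, 3/13).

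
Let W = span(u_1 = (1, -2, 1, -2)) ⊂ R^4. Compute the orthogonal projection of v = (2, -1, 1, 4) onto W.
proj_W(v) = (-3/10, 3/5, -3/10, 3/5)

Set up U = [u_1 | ... | u_1] ∈ R^(4×1). The projector onto W = col(U) is P = U (U^T U)^(-1) U^T.
Compute U^T U =
  [10],
and U^T v = (-3).
Solve U^T U · c = U^T v for the coefficients: c = (-3/10). The projection is proj_W(v) = U c.
Check: (v - proj_W(v)) · u_1 = 0  (should be 0).
Result: proj_W(v) = (-3/10, 3/5, -3/10, 3/5).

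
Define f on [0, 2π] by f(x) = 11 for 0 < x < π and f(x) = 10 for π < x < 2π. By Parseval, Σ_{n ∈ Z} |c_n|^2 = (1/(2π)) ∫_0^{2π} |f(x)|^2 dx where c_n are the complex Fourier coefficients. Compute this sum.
Σ |c_n|^2 = 221/2

Parseval equates the L^2 energy of f (normalised by 1/(2π)) with the ℓ^2 sum of its Fourier coefficients: (1/(2π)) ∫_0^{2π} |f|^2 = Σ |c_n|^2.
Compute the left side: (1/(2π)) [∫_0^π 11^2 dx + ∫_π^{2π} 10^2 dx] = (1/(2π)) · (121π + 100π) = (121 + 100)/2 = 221/2.
So Σ_{n ∈ Z} |c_n|^2 = 221/2.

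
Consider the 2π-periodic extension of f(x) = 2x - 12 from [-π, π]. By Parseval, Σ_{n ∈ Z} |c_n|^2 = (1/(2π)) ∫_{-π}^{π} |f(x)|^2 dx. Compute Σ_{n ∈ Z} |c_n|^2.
Σ |c_n|^2 = 4π^2/3 + 144

Expand and integrate term by term over [-π, π]:
  ∫ (2x)^2 dx = 4·(2π^3/3); ∫ 2·2·(-12)·x dx = 0 (odd integrand); ∫ (-12)^2 dx = 144·2π.
So (1/(2π)) ∫_{-π}^{π} (2x - 12)^2 dx = 4π^2/3 + 144 = 4π^2/3 + 144.
Parseval ⇒ Σ |c_n|^2 = 4π^2/3 + 144.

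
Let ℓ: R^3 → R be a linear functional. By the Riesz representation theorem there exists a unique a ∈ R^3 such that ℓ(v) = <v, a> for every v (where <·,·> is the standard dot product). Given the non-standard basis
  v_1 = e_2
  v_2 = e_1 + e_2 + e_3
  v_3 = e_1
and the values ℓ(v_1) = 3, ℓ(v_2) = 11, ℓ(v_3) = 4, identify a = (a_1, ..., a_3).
a = (4, 3, 4)

Write a = (a_1, ..., a_3) in the standard basis. For each basis vector v_i, ℓ(v_i) = <v_i, a> is a linear equation in the a_j's. Collect the n equations into a matrix system V a = ℓ, where row i of V is v_i (expressed in the standard basis). Since V is invertible (lower-triangular with 1s on the diagonal, up to permutation), solve by back-substitution:
  V =
[[0, 1, 0],
 [1, 1, 1],
 [1, 0, 0]]
  V a = (3, 11, 4)
Solving gives a = (4, 3, 4).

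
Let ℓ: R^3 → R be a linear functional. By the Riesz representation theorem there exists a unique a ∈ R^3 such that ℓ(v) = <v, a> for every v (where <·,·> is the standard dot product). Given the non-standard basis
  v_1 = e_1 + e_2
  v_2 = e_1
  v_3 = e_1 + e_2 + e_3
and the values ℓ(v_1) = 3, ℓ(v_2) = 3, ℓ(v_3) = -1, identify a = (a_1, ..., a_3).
a = (3, 0, -4)

Write a = (a_1, ..., a_3) in the standard basis. For each basis vector v_i, ℓ(v_i) = <v_i, a> is a linear equation in the a_j's. Collect the n equations into a matrix system V a = ℓ, where row i of V is v_i (expressed in the standard basis). Since V is invertible (lower-triangular with 1s on the diagonal, up to permutation), solve by back-substitution:
  V =
[[1, 1, 0],
 [1, 0, 0],
 [1, 1, 1]]
  V a = (3, 3, -1)
Solving gives a = (3, 0, -4).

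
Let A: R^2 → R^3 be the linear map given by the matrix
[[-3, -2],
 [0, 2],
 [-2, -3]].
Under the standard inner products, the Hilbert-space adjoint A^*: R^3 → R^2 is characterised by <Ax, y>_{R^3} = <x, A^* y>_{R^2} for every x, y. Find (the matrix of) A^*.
A^* = A^T =
[[-3, 0, -2],
 [-2, 2, -3]]

For real matrices with standard dot products, the defining identity <Ax, y> = <x, A^* y> gives (Ax)^T y = x^T (A^*) y, i.e. x^T A^T y = x^T (A^*) y. Since this holds for all x, y, we must have A^* = A^T. Therefore
A^* =
[[-3, 0, -2],
 [-2, 2, -3]].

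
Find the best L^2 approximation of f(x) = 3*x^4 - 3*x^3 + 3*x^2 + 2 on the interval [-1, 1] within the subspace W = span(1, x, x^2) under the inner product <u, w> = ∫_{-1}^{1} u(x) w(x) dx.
g(x) = 39*x^2/7 - 9*x/5 + 61/35

The best approximation g ∈ W is the orthogonal projection of f onto W. Writing g = a_0 + a_1 x + a_2 x^2, the coefficients solve the normal equations G · a = b where
  G_{ij} = <φ_i, φ_j> and b_i = <f, φ_i>, with φ_0 = 1, φ_1 = x, φ_2 = x^2.
G =
  [2, 0, 2/3]
  [0, 2/3, 0]
  [2/3, 0, 2/5],
b = (36/5, -6/5, 356/105).
Solving gives a_0 = 61/35, a_1 = -9/5, a_2 = 39/7, so
  g(x) = 39*x^2/7 - 9*x/5 + 61/35.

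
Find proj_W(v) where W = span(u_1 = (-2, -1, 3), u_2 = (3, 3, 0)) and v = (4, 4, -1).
proj_W(v) = (79/19, 73/19, -18/19)

Set up U = [u_1 | ... | u_2] ∈ R^(3×2). The projector onto W = col(U) is P = U (U^T U)^(-1) U^T.
Compute U^T U =
  [14, -9]
  [-9, 18],
and U^T v = (-15, 24).
Solve U^T U · c = U^T v for the coefficients: c = (-6/19, 67/57). The projection is proj_W(v) = U c.
Check: (v - proj_W(v)) · u_1 = 0  (should be 0).
Check: (v - proj_W(v)) · u_2 = 0  (should be 0).
Result: proj_W(v) = (79/19, 73/19, -18/19).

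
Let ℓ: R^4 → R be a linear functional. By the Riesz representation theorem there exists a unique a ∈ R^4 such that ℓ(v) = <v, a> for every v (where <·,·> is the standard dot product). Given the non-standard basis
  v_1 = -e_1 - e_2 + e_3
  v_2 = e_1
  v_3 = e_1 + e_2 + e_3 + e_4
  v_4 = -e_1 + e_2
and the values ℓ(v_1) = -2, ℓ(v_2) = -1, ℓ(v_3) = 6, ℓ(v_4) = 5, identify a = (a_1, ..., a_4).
a = (-1, 4, 1, 2)

Write a = (a_1, ..., a_4) in the standard basis. For each basis vector v_i, ℓ(v_i) = <v_i, a> is a linear equation in the a_j's. Collect the n equations into a matrix system V a = ℓ, where row i of V is v_i (expressed in the standard basis). Since V is invertible (lower-triangular with 1s on the diagonal, up to permutation), solve by back-substitution:
  V =
[[-1, -1, 1, 0],
 [1, 0, 0, 0],
 [1, 1, 1, 1],
 [-1, 1, 0, 0]]
  V a = (-2, -1, 6, 5)
Solving gives a = (-1, 4, 1, 2).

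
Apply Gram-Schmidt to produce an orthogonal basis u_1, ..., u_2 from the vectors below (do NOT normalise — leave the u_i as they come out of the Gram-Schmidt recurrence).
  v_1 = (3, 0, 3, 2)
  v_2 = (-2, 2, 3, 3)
Orthogonal basis:
  u_1 = (3, 0, 3, 2)
  u_2 = (-71/22, 2, 39/22, 24/11)

Apply the Gram-Schmidt recurrence
  u_1 = v_1
  u_i = v_i − Σ_{j<i} ((v_i · u_j) / (u_j · u_j)) · u_j.

Step by step this gives:
  u_1 = (3, 0, 3, 2)
  u_2 = (-71/22, 2, 39/22, 24/11)

Orthogonality check:
  u_2 · u_1 = 0 (should be 0)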